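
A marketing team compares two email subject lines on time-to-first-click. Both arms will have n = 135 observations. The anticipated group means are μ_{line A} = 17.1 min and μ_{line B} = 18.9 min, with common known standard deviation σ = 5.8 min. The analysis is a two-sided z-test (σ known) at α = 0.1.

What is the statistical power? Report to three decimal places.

Power ≈ 0.817

Standardized effect: d = |μ_{line A} − μ_{line B}| / σ = |17.1 − 18.9| / 5.8 = 0.3103
Noncentrality parameter: δ = d·√(n/2) = 0.3103 × √(135/2) = 2.5497
Critical value for a two-sided test at α = 0.1: z_{α/2} = 1.645.
Power = Φ(δ − 1.645) + Φ(−δ − 1.645) = Φ(0.905) + Φ(-4.195) = 0.8172 + 0.0000 = 0.8173.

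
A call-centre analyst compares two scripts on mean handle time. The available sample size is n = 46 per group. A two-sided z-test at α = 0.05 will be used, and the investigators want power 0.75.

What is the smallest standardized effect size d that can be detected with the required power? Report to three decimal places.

Need Φ(δ − 1.960) = 0.75, so δ = 1.960 + 0.674 = 2.634.
(The second rejection-region term Φ(−δ − z_{α/2}) is negligible and dropped.)
δ = d·√(n/2) ⇒ d = δ/√(n/2) = 2.634/√(46/2) = 0.5493.

d ≈ 0.549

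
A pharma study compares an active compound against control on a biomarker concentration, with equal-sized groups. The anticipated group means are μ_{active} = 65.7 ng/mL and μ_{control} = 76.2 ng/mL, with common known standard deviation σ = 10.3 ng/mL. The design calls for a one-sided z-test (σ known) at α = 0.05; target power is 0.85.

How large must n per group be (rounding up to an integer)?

Standardized effect: d = |μ_{active} − μ_{control}| / σ = |65.7 − 76.2| / 10.3 = 1.0194
For power 0.85 need Φ(δ − z_{0.05}) = 0.85, so δ = z_{0.05} + z_{0.15} = 1.645 + 1.036 = 2.681.
δ = d·√(n/2) ⇒ n = 2(δ/d)² = 2 × (2.681 / 1.0194)² = 13.84.
Rounding up, n = 14 per group.

n = 14 per group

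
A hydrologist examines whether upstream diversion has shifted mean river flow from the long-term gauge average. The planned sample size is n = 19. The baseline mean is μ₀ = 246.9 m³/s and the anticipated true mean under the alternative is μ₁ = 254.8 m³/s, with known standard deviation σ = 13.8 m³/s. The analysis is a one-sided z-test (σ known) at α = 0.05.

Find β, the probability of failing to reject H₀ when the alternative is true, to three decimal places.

β ≈ 0.198

Standardized effect: d = |μ₁ − μ₀| / σ = |254.8 − 246.9| / 13.8 = 0.5725
Noncentrality parameter: δ = d·√n = 0.5725 × √19 = 2.4953
One-sided α = 0.05 → critical value z_{0.05} = 1.645.
Power = P(Z > 1.645 − δ) = Φ(0.850) = 0.8025.
Type II error: β = 1 − power = 1 − 0.8025 = 0.1975.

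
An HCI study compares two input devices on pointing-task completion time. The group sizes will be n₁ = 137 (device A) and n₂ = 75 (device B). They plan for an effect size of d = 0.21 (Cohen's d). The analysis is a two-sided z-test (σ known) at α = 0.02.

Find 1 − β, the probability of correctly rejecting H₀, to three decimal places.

Power ≈ 0.194

Noncentrality parameter: δ = d / √(1/n₁ + 1/n₂) = 0.21 / √(1/137 + 1/75) = 1.4620
Critical value for a two-sided test at α = 0.02: z_{α/2} = 2.326.
Power = Φ(δ − 2.326) + Φ(−δ − 2.326) = Φ(-0.864) + Φ(-3.788) = 0.1937 + 0.0001 = 0.1938.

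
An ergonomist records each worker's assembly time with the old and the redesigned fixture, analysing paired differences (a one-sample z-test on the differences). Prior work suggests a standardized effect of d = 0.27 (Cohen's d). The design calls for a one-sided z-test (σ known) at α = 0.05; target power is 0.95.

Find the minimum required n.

For power 0.95 need Φ(δ − z_{0.05}) = 0.95, so δ = z_{0.05} + z_{0.05} = 1.645 + 1.645 = 3.290.
δ = d·√n ⇒ n = (δ/d)² = (3.290 / 0.27)² = 148.45.
Round up to the next whole unit.

n = 149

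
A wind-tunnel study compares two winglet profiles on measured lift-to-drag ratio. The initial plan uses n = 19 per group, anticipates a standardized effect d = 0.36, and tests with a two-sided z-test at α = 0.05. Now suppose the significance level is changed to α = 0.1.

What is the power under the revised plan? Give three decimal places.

δ = d·√(n/2) = 0.36 × √(19/2) = 1.1096 (unchanged). New critical value: z_{0.05} = 1.645.
Revised power = Φ(δ − 1.645) + Φ(−δ − 1.645) = Φ(-0.535) + Φ(-2.754) = 0.2962 + 0.0029 = 0.2992.

Power ≈ 0.299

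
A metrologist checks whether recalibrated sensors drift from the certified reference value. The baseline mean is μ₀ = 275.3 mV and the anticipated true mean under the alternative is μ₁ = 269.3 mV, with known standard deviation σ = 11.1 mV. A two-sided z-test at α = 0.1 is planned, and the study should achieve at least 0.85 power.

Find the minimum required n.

n = 25

Standardized effect: d = |μ₁ − μ₀| / σ = |269.3 − 275.3| / 11.1 = 0.5405
For power 0.85 need Φ(δ − z_{0.05}) = 0.85, so δ = z_{0.05} + z_{0.15} = 1.645 + 1.036 = 2.681.
(The Φ(−δ − z_{α/2}) term is vanishingly small for δ > 0 and is dropped in the standard sample-size formula.)
δ = d·√n ⇒ n = (δ/d)² = (2.681 / 0.5405)² = 24.61.
Round up to the next whole unit.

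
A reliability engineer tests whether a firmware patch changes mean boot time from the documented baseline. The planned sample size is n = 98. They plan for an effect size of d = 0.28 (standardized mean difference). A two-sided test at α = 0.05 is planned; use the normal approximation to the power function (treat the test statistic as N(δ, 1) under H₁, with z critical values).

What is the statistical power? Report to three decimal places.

Noncentrality parameter: δ = d·√n = 0.28 × √98 = 2.7719
Critical value for a two-sided test at α = 0.05: z_{α/2} = 1.960.
Power = Φ(δ − 1.960) + Φ(−δ − 1.960) = Φ(0.812) + Φ(-4.732) = 0.7916 + 0.0000 = 0.7916.

Power ≈ 0.792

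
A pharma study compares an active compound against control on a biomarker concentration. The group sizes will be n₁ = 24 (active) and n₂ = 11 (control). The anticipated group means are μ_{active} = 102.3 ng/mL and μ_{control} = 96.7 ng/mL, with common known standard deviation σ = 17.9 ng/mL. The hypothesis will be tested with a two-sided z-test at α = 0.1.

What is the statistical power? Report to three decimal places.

Power ≈ 0.222

Standardized effect: d = |μ_{active} − μ_{control}| / σ = |102.3 − 96.7| / 17.9 = 0.3128
Noncentrality parameter: δ = d / √(1/n₁ + 1/n₂) = 0.3128 / √(1/24 + 1/11) = 0.8592
Critical value for a two-sided test at α = 0.1: z_{α/2} = 1.645.
Power = Φ(δ − 1.645) + Φ(−δ − 1.645) = Φ(-0.786) + Φ(-2.504) = 0.2160 + 0.0061 = 0.2222.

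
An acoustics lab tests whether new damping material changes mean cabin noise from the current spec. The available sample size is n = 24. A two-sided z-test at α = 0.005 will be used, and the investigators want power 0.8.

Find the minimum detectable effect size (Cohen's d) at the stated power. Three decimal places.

Need Φ(δ − 2.807) = 0.8, so δ = 2.807 + 0.842 = 3.649.
(Lower-tail contribution to power is negligible for δ > 0.)
δ = d·√n ⇒ d = δ/√n = 3.649/√24 = 0.7448.

d ≈ 0.745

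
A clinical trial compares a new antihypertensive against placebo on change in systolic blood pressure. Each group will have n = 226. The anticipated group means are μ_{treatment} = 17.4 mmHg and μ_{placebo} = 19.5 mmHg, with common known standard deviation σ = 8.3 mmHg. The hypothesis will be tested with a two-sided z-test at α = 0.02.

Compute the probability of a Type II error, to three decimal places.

Standardized effect: d = |μ_{treatment} − μ_{placebo}| / σ = |17.4 − 19.5| / 8.3 = 0.2530
Noncentrality parameter: δ = d·√(n/2) = 0.2530 × √(226/2) = 2.6896
Critical value for a two-sided test at α = 0.02: z_{α/2} = 2.326.
Power = Φ(δ − 2.326) + Φ(−δ − 2.326) = Φ(0.363) + Φ(-5.016) = 0.6418 + 0.0000 = 0.6418.
Type II error: β = 1 − power = 1 − 0.6418 = 0.3582.

β ≈ 0.358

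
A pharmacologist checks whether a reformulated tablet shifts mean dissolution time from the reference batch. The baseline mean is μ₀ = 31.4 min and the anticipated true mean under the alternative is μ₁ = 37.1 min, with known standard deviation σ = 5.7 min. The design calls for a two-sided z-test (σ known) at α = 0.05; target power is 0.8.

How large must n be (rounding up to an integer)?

Standardized effect: d = |μ₁ − μ₀| / σ = |37.1 − 31.4| / 5.7 = 1.0000
Set Φ(δ − 1.960) = 0.8; then δ − 1.960 = Φ⁻¹(0.8) = 0.842, giving δ = 2.802.
(Ignoring the negligible lower-tail rejection probability gives the usual closed-form inversion.)
δ = d·√n ⇒ n = (δ/d)² = (2.802 / 1.0000)² = 7.85.
Round up to the next whole unit.

n = 8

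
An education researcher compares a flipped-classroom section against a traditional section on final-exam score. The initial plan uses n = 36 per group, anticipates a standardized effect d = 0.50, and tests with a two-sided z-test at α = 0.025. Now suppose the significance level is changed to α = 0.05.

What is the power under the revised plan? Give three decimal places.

δ = d·√(n/2) = 0.50 × √(36/2) = 2.1213 (unchanged). New critical value: z_{0.025} = 1.960.
Revised power = Φ(δ − 1.960) + Φ(−δ − 1.960) = Φ(0.161) + Φ(-4.081) = 0.5641 + 0.0000 = 0.5641.

Power ≈ 0.564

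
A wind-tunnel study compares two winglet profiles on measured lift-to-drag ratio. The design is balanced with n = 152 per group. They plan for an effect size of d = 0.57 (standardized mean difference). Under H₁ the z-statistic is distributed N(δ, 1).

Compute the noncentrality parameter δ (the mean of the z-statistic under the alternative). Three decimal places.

δ ≈ 4.969

The noncentrality parameter scales effect size by the design's sample-size factor: δ = d·√(n/2) = 0.57 × √(152/2) = 4.9691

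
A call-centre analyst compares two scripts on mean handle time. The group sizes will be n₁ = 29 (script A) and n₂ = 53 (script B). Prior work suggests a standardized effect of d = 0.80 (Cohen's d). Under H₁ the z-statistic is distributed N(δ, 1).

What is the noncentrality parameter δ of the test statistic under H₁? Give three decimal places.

δ ≈ 3.464

δ = d / √(1/n₁ + 1/n₂) = 0.80 / √(1/29 + 1/53) = 3.4635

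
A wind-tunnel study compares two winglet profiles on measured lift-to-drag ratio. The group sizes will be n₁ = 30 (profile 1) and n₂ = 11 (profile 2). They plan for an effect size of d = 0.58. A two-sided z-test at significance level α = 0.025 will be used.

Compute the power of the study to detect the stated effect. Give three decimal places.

Noncentrality parameter: δ = d / √(1/n₁ + 1/n₂) = 0.58 / √(1/30 + 1/11) = 1.6455
Two-sided α = 0.025 → critical value z_{0.0125} = 2.241.
Power = Φ(δ − 2.241) + Φ(−δ − 2.241) = Φ(-0.596) + Φ(-3.887) = 0.2756 + 0.0001 = 0.2757.

Power ≈ 0.276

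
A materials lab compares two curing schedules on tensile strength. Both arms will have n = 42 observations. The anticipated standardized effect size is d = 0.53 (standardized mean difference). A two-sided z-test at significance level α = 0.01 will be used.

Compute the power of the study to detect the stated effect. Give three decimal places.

Noncentrality parameter: δ = d·√(n/2) = 0.53 × √(42/2) = 2.4288
Critical value for a two-sided test at α = 0.01: z_{α/2} = 2.576.
Power = Φ(δ − 2.576) + Φ(−δ − 2.576) = Φ(-0.147) + Φ(-5.005) = 0.4415 + 0.0000 = 0.4415.

Power ≈ 0.442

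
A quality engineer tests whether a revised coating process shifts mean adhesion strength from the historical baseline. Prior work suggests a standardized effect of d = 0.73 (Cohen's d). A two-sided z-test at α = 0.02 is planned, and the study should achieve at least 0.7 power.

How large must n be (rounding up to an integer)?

Set Φ(δ − 2.326) = 0.7; then δ − 2.326 = Φ⁻¹(0.7) = 0.524, giving δ = 2.851.
(Ignoring the negligible lower-tail rejection probability gives the usual closed-form inversion.)
δ = d·√n ⇒ n = (δ/d)² = (2.851 / 0.73)² = 15.25.
Round up to the next whole unit.

n = 16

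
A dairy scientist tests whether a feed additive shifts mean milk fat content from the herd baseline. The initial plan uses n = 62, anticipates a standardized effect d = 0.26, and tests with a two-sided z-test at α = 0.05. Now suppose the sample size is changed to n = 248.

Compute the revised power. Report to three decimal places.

With n = 248: δ = d·√n = 0.26 × √248 = 4.0945. Critical value z_{0.025} = 1.960.
Revised power = Φ(δ − 1.960) + Φ(−δ − 1.960) = Φ(2.135) + Φ(-6.054) = 0.9836 + 0.0000 = 0.9836.

Power ≈ 0.984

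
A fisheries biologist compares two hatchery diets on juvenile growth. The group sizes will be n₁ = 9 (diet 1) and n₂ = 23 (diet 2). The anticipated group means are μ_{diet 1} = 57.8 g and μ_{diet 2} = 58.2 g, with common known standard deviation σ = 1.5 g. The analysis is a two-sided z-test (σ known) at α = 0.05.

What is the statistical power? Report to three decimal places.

Power ≈ 0.104

Standardized effect: d = |μ_{diet 1} − μ_{diet 2}| / σ = |57.8 − 58.2| / 1.5 = 0.2667
Noncentrality parameter: δ = d / √(1/n₁ + 1/n₂) = 0.2667 / √(1/9 + 1/23) = 0.6782
Critical value for a two-sided test at α = 0.05: z_{α/2} = 1.960.
Power = Φ(δ − 1.960) + Φ(−δ − 1.960) = Φ(-1.282) + Φ(-2.638) = 0.1000 + 0.0042 = 0.1041.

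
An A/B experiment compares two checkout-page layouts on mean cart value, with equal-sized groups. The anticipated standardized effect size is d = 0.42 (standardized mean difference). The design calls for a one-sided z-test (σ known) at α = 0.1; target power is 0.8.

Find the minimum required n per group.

For power 0.8 need Φ(δ − z_{0.1}) = 0.8, so δ = z_{0.1} + z_{0.20} = 1.282 + 0.842 = 2.123.
δ = d·√(n/2) ⇒ n = 2(δ/d)² = 2 × (2.123 / 0.42)² = 51.11.
Rounding up, n = 52 per group.

n = 52 per group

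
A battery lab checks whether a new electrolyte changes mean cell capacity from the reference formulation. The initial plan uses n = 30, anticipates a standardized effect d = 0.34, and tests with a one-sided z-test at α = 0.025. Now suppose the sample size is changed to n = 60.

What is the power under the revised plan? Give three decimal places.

Power ≈ 0.750

With n = 60: δ = d·√n = 0.34 × √60 = 2.6336. Critical value z_{0.025} = 1.960.
Revised power = P(Z > 1.960 − δ) = Φ(0.674) = 0.7497.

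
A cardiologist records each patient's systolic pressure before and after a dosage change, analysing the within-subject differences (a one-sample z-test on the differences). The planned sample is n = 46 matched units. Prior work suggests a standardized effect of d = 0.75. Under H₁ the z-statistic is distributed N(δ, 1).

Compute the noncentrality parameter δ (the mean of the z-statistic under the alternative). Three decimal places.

δ ≈ 5.087

δ = d·√n = 0.75 × √46 = 5.0867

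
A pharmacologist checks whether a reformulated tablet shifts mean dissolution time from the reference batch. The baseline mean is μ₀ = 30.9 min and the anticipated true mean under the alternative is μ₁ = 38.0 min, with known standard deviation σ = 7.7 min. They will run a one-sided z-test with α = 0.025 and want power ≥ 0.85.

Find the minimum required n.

Standardized effect: d = |μ₁ − μ₀| / σ = |38.0 − 30.9| / 7.7 = 0.9221
Set Φ(δ − 1.960) = 0.85; then δ − 1.960 = Φ⁻¹(0.85) = 1.036, giving δ = 2.996.
δ = d·√n ⇒ n = (δ/d)² = (2.996 / 0.9221)² = 10.56.
Round up to the next whole unit.

n = 11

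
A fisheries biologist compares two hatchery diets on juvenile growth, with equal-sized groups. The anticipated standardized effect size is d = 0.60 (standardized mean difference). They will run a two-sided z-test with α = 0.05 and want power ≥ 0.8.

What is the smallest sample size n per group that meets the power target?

For power 0.8 need Φ(δ − z_{0.025}) = 0.8, so δ = z_{0.025} + z_{0.20} = 1.960 + 0.842 = 2.802.
(Ignoring the negligible lower-tail rejection probability gives the usual closed-form inversion.)
δ = d·√(n/2) ⇒ n = 2(δ/d)² = 2 × (2.802 / 0.60)² = 43.60.
Rounding up, n = 44 per group.

n = 44 per group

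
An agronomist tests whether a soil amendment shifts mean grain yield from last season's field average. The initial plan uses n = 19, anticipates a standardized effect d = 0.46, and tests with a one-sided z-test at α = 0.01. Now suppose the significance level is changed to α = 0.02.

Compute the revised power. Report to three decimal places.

Power ≈ 0.481

δ = d·√n = 0.46 × √19 = 2.0051 (unchanged). New critical value: z_{0.02} = 2.054.
Revised power = P(Z > 2.054 − δ) = Φ(-0.049) = 0.4806.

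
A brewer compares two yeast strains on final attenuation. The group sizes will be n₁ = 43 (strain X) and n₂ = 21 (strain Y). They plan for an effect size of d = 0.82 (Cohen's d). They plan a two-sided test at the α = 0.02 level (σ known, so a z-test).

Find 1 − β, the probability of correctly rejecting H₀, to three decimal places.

Power ≈ 0.775

Noncentrality parameter: δ = d / √(1/n₁ + 1/n₂) = 0.82 / √(1/43 + 1/21) = 3.0801
Critical value for a two-sided test at α = 0.02: z_{α/2} = 2.326.
Power = Φ(δ − 2.326) + Φ(−δ − 2.326) = Φ(0.754) + Φ(-5.406) = 0.7745 + 0.0000 = 0.7745.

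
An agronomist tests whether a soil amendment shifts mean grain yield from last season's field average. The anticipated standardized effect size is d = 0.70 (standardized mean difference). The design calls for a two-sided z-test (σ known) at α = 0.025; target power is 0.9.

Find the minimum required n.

n = 26

For power 0.9 need Φ(δ − z_{0.0125}) = 0.9, so δ = z_{0.0125} + z_{0.10} = 2.241 + 1.282 = 3.523.
(The Φ(−δ − z_{α/2}) term is vanishingly small for δ > 0 and is dropped in the standard sample-size formula.)
δ = d·√n ⇒ n = (δ/d)² = (3.523 / 0.70)² = 25.33.
Rounding up, n = 26.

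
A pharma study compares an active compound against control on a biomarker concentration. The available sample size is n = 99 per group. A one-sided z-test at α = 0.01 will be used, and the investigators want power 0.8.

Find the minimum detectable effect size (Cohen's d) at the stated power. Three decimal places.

Need Φ(δ − 2.326) = 0.8, so δ = 2.326 + 0.842 = 3.168.
δ = d·√(n/2) ⇒ d = δ/√(n/2) = 3.168/√(99/2) = 0.4503.

d ≈ 0.450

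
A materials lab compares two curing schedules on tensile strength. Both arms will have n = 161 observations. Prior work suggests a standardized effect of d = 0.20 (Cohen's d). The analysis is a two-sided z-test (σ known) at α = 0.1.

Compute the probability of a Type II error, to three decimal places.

Noncentrality parameter: δ = d·√(n/2) = 0.20 × √(161/2) = 1.7944
Two-sided α = 0.1 → critical value z_{0.05} = 1.645.
Power = Φ(δ − 1.645) + Φ(−δ − 1.645) = Φ(0.150) + Φ(-3.439) = 0.5595 + 0.0003 = 0.5597.
Type II error: β = 1 − power = 1 − 0.5597 = 0.4403.

β ≈ 0.440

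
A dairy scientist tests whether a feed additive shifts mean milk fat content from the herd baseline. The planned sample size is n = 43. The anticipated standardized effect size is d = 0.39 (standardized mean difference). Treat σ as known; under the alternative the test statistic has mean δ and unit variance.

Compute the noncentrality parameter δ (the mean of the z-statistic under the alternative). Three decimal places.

δ ≈ 2.557

The noncentrality parameter scales effect size by the design's sample-size factor: δ = d·√n = 0.39 × √43 = 2.5574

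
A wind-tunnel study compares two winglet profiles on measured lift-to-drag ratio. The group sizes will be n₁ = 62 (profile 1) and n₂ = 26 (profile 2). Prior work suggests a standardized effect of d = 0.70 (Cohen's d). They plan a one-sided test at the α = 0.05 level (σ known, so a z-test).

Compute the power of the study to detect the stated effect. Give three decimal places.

Power ≈ 0.912

Noncentrality parameter: δ = d / √(1/n₁ + 1/n₂) = 0.70 / √(1/62 + 1/26) = 2.9960
Critical value for a one-sided test at α = 0.05: z_α = 1.645.
Power = P(Z > 1.645 − δ) = Φ(1.351) = 0.9117.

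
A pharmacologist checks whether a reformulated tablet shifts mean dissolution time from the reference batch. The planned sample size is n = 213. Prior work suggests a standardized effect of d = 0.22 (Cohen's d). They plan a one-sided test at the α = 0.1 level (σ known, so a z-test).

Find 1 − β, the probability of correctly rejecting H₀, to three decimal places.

Power ≈ 0.973

Noncentrality parameter: δ = d·√n = 0.22 × √213 = 3.2108
Critical value for a one-sided test at α = 0.1: z_α = 1.282.
Power = Φ(δ − 1.282) = Φ(1.929) = 0.9731.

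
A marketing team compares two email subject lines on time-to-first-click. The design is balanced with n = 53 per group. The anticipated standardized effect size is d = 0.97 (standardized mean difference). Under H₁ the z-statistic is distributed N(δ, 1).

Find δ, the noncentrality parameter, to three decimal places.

The noncentrality parameter scales effect size by the design's sample-size factor: δ = d·√(n/2) = 0.97 × √(53/2) = 4.9934

δ ≈ 4.993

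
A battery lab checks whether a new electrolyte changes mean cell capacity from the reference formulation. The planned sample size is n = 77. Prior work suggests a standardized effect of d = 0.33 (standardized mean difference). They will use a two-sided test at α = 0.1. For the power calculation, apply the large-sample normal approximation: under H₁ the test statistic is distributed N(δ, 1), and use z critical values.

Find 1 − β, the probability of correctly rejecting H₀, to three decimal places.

Noncentrality parameter: δ = d·√n = 0.33 × √77 = 2.8957
Two-sided α = 0.1 → critical value z_{0.05} = 1.645.
Power = Φ(δ − 1.645) + Φ(−δ − 1.645) = Φ(1.251) + Φ(-4.541) = 0.8945 + 0.0000 = 0.8945.

Power ≈ 0.895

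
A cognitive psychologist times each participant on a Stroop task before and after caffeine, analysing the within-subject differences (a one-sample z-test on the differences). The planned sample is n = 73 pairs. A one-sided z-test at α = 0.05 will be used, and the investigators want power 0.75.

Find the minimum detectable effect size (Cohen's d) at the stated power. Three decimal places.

d ≈ 0.271

Need Φ(δ − 1.645) = 0.75, so δ = 1.645 + 0.674 = 2.319.
δ = d·√n ⇒ d = δ/√n = 2.319/√73 = 0.2715.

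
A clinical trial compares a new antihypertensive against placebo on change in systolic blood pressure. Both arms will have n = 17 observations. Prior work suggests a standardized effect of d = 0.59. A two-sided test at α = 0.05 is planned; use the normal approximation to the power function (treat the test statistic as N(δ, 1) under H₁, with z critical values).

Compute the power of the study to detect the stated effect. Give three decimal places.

Power ≈ 0.405

Noncentrality parameter: δ = d·√(n/2) = 0.59 × √(17/2) = 1.7201
Critical value for a two-sided test at α = 0.05: z_{α/2} = 1.960.
Power = Φ(δ − 1.960) + Φ(−δ − 1.960) = Φ(-0.240) + Φ(-3.680) = 0.4052 + 0.0001 = 0.4053.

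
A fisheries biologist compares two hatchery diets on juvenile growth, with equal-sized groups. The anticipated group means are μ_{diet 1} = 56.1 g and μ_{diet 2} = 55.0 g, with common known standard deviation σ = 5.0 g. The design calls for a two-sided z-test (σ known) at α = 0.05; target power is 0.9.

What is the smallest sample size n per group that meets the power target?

Standardized effect: d = |μ_{diet 1} − μ_{diet 2}| / σ = |56.1 − 55.0| / 5.0 = 0.2200
For power 0.9 need Φ(δ − z_{0.025}) = 0.9, so δ = z_{0.025} + z_{0.10} = 1.960 + 1.282 = 3.242.
(For δ > 0 the lower-tail rejection region contributes negligibly to power, so the one-term inversion is standard.)
δ = d·√(n/2) ⇒ n = 2(δ/d)² = 2 × (3.242 / 0.2200)² = 434.19.
Rounding up, n = 435 per group.

n = 435 per group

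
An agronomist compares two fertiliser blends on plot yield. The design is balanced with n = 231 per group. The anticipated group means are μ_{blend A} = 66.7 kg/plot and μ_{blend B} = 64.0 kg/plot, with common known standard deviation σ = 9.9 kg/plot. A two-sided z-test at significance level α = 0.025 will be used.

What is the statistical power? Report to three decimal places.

Standardized effect: d = |μ_{blend A} − μ_{blend B}| / σ = |66.7 − 64.0| / 9.9 = 0.2727
Noncentrality parameter: δ = d·√(n/2) = 0.2727 × √(231/2) = 2.9310
Critical value for a two-sided test at α = 0.025: z_{α/2} = 2.241.
Power = Φ(δ − 2.241) + Φ(−δ − 2.241) = Φ(0.690) + Φ(-5.172) = 0.7548 + 0.0000 = 0.7548.

Power ≈ 0.755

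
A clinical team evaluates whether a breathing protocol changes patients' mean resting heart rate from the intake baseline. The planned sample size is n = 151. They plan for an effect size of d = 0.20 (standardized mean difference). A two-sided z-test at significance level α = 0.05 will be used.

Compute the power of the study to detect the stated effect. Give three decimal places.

Noncentrality parameter: λ = d·√n = 0.20 × √151 = 2.4576
Critical value for a two-sided test at α = 0.05: z_{α/2} = 1.960.
Power = Φ(λ − 1.960) + Φ(−λ − 1.960) = Φ(0.498) + Φ(-4.418) = 0.6906 + 0.0000 = 0.6906.

Power ≈ 0.691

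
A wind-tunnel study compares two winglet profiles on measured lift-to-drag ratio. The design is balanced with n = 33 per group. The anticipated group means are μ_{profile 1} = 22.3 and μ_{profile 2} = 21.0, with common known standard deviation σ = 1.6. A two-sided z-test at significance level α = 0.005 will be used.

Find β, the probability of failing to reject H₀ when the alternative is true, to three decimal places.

Standardized effect: d = |μ_{profile 1} − μ_{profile 2}| / σ = |22.3 − 21.0| / 1.6 = 0.8125
Noncentrality parameter: λ = d·√(n/2) = 0.8125 × √(33/2) = 3.3004
Two-sided α = 0.005 → critical value z_{0.0025} = 2.807.
Power = Φ(λ − 2.807) + Φ(−λ − 2.807) = Φ(0.493) + Φ(-6.107) = 0.6891 + 0.0000 = 0.6891.
Type II error: β = 1 − power = 1 − 0.6891 = 0.3109.

β ≈ 0.311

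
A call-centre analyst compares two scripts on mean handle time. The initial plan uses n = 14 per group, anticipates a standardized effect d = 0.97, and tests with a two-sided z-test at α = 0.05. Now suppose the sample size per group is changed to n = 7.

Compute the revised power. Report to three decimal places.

With n = 7 per group: δ = d·√(n/2) = 0.97 × √(7/2) = 1.8147. Critical value z_{0.025} = 1.960.
Revised power = Φ(δ − 1.960) + Φ(−δ − 1.960) = Φ(-0.145) + Φ(-3.775) = 0.4423 + 0.0001 = 0.4423.

Power ≈ 0.442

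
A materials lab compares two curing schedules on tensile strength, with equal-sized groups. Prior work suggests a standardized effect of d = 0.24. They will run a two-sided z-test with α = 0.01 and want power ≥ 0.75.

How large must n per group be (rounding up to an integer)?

Set Φ(δ − 2.576) = 0.75; then δ − 2.576 = Φ⁻¹(0.75) = 0.674, giving δ = 3.250.
(For δ > 0 the lower-tail rejection region contributes negligibly to power, so the one-term inversion is standard.)
δ = d·√(n/2) ⇒ n = 2(δ/d)² = 2 × (3.250 / 0.24)² = 366.83.
Rounding up, n = 367 per group.

n = 367 per group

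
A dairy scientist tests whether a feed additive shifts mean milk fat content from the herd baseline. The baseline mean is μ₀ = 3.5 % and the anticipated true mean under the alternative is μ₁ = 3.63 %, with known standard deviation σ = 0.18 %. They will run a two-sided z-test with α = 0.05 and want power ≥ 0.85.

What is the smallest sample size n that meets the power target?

Standardized effect: d = |μ₁ − μ₀| / σ = |3.63 − 3.5| / 0.18 = 0.7222
Set Φ(δ − 1.960) = 0.85; then δ − 1.960 = Φ⁻¹(0.85) = 1.036, giving δ = 2.996.
(Ignoring the negligible lower-tail rejection probability gives the usual closed-form inversion.)
δ = d·√n ⇒ n = (δ/d)² = (2.996 / 0.7222)² = 17.21.
Round up to the next whole unit.

n = 18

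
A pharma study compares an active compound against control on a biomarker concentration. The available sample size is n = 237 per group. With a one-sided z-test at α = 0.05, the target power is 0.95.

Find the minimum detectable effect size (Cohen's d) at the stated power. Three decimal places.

Need Φ(δ − 1.645) = 0.95, so δ = 1.645 + 1.645 = 3.290.
δ = d·√(n/2) ⇒ d = δ/√(n/2) = 3.290/√(237/2) = 0.3022.

d ≈ 0.302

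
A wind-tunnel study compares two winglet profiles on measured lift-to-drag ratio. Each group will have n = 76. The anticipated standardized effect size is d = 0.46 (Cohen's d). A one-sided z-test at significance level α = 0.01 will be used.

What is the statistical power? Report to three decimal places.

Noncentrality parameter: δ = d·√(n/2) = 0.46 × √(76/2) = 2.8356
One-sided α = 0.01 → critical value z_{0.01} = 2.326.
Power = P(Z > 2.326 − δ) = Φ(0.509) = 0.6947.

Power ≈ 0.695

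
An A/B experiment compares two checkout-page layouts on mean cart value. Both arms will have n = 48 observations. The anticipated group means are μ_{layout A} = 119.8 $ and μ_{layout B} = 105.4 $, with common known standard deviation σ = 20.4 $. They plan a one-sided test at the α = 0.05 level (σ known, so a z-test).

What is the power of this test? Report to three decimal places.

Power ≈ 0.965

Standardized effect: d = |μ_{layout A} − μ_{layout B}| / σ = |119.8 − 105.4| / 20.4 = 0.7059
Noncentrality parameter: δ = d·√(n/2) = 0.7059 × √(48/2) = 3.4581
One-sided α = 0.05 → critical value z_{0.05} = 1.645.
Power = P(Z > 1.645 − δ) = Φ(1.813) = 0.9651.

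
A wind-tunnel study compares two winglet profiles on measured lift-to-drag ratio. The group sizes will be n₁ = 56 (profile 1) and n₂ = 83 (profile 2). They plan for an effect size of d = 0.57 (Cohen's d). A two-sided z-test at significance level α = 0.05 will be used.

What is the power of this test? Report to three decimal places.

Power ≈ 0.909

Noncentrality parameter: δ = d / √(1/n₁ + 1/n₂) = 0.57 / √(1/56 + 1/83) = 3.2961
Critical value for a two-sided test at α = 0.05: z_{α/2} = 1.960.
Power = Φ(δ − 1.960) + Φ(−δ − 1.960) = Φ(1.336) + Φ(-5.256) = 0.9092 + 0.0000 = 0.9092.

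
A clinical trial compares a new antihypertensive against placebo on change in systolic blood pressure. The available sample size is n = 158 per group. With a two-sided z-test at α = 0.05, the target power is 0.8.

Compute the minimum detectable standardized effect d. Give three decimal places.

d ≈ 0.315

Need Φ(δ − 1.960) = 0.8, so δ = 1.960 + 0.842 = 2.802.
(Lower-tail contribution to power is negligible for δ > 0.)
δ = d·√(n/2) ⇒ d = δ/√(n/2) = 2.802/√(158/2) = 0.3152.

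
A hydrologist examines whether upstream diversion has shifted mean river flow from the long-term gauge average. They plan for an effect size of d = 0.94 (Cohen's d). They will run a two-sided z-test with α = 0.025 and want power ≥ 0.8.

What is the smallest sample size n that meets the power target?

n = 11

For power 0.8 need Φ(δ − z_{0.0125}) = 0.8, so δ = z_{0.0125} + z_{0.20} = 2.241 + 0.842 = 3.083.
(Ignoring the negligible lower-tail rejection probability gives the usual closed-form inversion.)
δ = d·√n ⇒ n = (δ/d)² = (3.083 / 0.94)² = 10.76.
Round up to the next whole unit.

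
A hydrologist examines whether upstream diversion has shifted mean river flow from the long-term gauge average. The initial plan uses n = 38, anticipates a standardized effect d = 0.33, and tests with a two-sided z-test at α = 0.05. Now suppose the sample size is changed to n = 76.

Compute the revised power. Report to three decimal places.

Power ≈ 0.820

With n = 76: δ = d·√n = 0.33 × √76 = 2.8769. Critical value z_{0.025} = 1.960.
Revised power = Φ(δ − 1.960) + Φ(−δ − 1.960) = Φ(0.917) + Φ(-4.837) = 0.8204 + 0.0000 = 0.8204.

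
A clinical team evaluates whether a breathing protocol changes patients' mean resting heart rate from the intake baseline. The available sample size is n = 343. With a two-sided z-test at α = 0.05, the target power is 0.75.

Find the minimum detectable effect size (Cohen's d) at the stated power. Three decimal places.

Need Φ(δ − 1.960) = 0.75, so δ = 1.960 + 0.674 = 2.634.
(Lower-tail contribution to power is negligible for δ > 0.)
δ = d·√n ⇒ d = δ/√n = 2.634/√343 = 0.1422.

d ≈ 0.142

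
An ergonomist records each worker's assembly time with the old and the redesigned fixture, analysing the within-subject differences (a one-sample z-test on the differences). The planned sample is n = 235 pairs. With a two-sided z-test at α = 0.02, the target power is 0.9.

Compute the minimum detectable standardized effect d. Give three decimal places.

Required noncentrality: δ = z_{0.01} + z_{0.10} = 2.326 + 1.282 = 3.608.
(Lower-tail contribution to power is negligible for δ > 0.)
δ = d·√n ⇒ d = δ/√n = 3.608/√235 = 0.2354.

d ≈ 0.235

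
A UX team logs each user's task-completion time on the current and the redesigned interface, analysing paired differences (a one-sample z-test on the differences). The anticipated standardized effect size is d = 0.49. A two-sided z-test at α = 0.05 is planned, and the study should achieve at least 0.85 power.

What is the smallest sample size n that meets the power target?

For power 0.85 need Φ(δ − z_{0.025}) = 0.85, so δ = z_{0.025} + z_{0.15} = 1.960 + 1.036 = 2.996.
(Ignoring the negligible lower-tail rejection probability gives the usual closed-form inversion.)
δ = d·√n ⇒ n = (δ/d)² = (2.996 / 0.49)² = 37.39.
Rounding up, n = 38.

n = 38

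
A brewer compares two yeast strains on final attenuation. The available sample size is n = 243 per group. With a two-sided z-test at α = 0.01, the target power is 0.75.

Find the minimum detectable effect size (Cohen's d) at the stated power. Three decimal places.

d ≈ 0.295

Need Φ(δ − 2.576) = 0.75, so δ = 2.576 + 0.674 = 3.250.
(Lower-tail contribution to power is negligible for δ > 0.)
δ = d·√(n/2) ⇒ d = δ/√(n/2) = 3.250/√(243/2) = 0.2949.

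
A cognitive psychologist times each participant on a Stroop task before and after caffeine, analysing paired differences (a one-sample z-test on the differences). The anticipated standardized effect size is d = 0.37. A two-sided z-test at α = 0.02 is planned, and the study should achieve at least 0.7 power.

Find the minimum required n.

Set Φ(δ − 2.326) = 0.7; then δ − 2.326 = Φ⁻¹(0.7) = 0.524, giving δ = 2.851.
(Ignoring the negligible lower-tail rejection probability gives the usual closed-form inversion.)
δ = d·√n ⇒ n = (δ/d)² = (2.851 / 0.37)² = 59.36.
Rounding up, n = 60.

n = 60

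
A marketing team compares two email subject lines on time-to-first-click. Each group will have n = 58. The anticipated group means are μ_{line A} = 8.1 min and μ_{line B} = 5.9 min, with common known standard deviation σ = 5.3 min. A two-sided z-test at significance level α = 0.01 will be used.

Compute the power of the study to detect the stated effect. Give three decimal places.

Standardized effect: d = |μ_{line A} − μ_{line B}| / σ = |8.1 − 5.9| / 5.3 = 0.4151
Noncentrality parameter: δ = d·√(n/2) = 0.4151 × √(58/2) = 2.2354
Two-sided α = 0.01 → critical value z_{0.005} = 2.576.
Power = Φ(δ − 2.576) + Φ(−δ − 2.576) = Φ(-0.340) + Φ(-4.811) = 0.3667 + 0.0000 = 0.3667.

Power ≈ 0.367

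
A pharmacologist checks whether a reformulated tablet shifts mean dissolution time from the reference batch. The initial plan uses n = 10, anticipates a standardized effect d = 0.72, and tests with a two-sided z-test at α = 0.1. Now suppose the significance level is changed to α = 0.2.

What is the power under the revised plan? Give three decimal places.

Power ≈ 0.840

δ = d·√n = 0.72 × √10 = 2.2768 (unchanged). New critical value: z_{0.1} = 1.282.
Revised power = Φ(δ − 1.282) + Φ(−δ − 1.282) = Φ(0.995) + Φ(-3.558) = 0.8402 + 0.0002 = 0.8404.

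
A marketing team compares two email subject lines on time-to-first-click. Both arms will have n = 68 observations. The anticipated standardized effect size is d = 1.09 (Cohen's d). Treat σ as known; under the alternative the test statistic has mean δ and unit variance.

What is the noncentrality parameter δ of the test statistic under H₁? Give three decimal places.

δ = d·√(n/2) = 1.09 × √(68/2) = 6.3557

δ ≈ 6.356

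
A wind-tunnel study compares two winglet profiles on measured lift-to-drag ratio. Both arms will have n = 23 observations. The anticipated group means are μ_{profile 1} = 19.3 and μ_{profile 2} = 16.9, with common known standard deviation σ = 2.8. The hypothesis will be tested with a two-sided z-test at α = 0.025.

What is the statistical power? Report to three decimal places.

Standardized effect: d = |μ_{profile 1} − μ_{profile 2}| / σ = |19.3 − 16.9| / 2.8 = 0.8571
Noncentrality parameter: δ = d·√(n/2) = 0.8571 × √(23/2) = 2.9067
Critical value for a two-sided test at α = 0.025: z_{α/2} = 2.241.
Power = Φ(δ − 2.241) + Φ(−δ − 2.241) = Φ(0.665) + Φ(-5.148) = 0.7471 + 0.0000 = 0.7471.

Power ≈ 0.747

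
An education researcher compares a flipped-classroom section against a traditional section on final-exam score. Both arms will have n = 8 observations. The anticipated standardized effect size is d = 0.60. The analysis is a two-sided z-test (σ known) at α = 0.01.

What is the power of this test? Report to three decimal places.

Power ≈ 0.085

Noncentrality parameter: δ = d·√(n/2) = 0.60 × √(8/2) = 1.2000
Two-sided α = 0.01 → critical value z_{0.005} = 2.576.
Power = Φ(δ − 2.576) + Φ(−δ − 2.576) = Φ(-1.376) + Φ(-3.776) = 0.0844 + 0.0001 = 0.0845.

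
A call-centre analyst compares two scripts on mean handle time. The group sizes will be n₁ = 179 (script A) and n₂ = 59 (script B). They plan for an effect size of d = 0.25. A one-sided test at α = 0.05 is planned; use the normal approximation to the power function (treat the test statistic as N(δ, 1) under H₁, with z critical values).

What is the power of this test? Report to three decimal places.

Noncentrality parameter: λ = d / √(1/n₁ + 1/n₂) = 0.25 / √(1/179 + 1/59) = 1.6653
Critical value for a one-sided test at α = 0.05: z_α = 1.645.
Power = P(Z > 1.645 − λ) = Φ(0.020) = 0.5082.

Power ≈ 0.508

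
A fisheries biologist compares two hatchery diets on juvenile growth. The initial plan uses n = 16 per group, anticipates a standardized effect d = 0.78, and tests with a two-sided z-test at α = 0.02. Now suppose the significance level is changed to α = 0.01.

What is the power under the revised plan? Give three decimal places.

δ = d·√(n/2) = 0.78 × √(16/2) = 2.2062 (unchanged). New critical value: z_{0.005} = 2.576.
Revised power = Φ(δ − 2.576) + Φ(−δ − 2.576) = Φ(-0.370) + Φ(-4.782) = 0.3558 + 0.0000 = 0.3558.

Power ≈ 0.356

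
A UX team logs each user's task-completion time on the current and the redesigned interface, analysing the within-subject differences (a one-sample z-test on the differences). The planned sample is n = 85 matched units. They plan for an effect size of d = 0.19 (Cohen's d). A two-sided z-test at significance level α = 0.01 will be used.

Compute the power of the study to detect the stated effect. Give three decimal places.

Noncentrality parameter: δ = d·√n = 0.19 × √85 = 1.7517
Two-sided α = 0.01 → critical value z_{0.005} = 2.576.
Power = Φ(δ − 2.576) + Φ(−δ − 2.576) = Φ(-0.824) + Φ(-4.328) = 0.2049 + 0.0000 = 0.2049.

Power ≈ 0.205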